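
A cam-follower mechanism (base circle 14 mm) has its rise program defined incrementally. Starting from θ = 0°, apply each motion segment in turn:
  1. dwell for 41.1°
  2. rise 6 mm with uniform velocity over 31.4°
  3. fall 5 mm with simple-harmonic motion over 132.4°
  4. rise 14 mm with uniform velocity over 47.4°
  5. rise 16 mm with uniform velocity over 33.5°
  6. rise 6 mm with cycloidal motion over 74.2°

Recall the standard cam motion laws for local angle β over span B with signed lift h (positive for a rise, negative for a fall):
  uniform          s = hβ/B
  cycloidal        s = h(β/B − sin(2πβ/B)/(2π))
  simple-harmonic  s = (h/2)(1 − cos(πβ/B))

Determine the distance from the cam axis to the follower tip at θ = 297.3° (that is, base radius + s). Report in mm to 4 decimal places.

seg 1 [0°–41.1°] dwell: s stays 0.0000
seg 2 [41.1°–72.5°] uniform, h=6: full span → s += 6 → s = 6.0000
seg 3 [72.5°–204.9°] simple-harmonic, h=-5: full span → s += -5 → s = 1.0000
seg 4 [204.9°–252.3°] uniform, h=14: full span → s += 14 → s = 15.0000
seg 5 [252.3°–285.8°] uniform, h=16: full span → s += 16 → s = 31.0000
seg 6 [285.8°–360°] cycloidal, h=6: θ=297.3° here. β=11.5, B=74.2. 6·(0.1550 − sin(2π·0.1550)/(2π)) = 0.1402 → s = 31.1402
radial distance = base radius + s = 14 + 31.1402 = 45.1402

45.1402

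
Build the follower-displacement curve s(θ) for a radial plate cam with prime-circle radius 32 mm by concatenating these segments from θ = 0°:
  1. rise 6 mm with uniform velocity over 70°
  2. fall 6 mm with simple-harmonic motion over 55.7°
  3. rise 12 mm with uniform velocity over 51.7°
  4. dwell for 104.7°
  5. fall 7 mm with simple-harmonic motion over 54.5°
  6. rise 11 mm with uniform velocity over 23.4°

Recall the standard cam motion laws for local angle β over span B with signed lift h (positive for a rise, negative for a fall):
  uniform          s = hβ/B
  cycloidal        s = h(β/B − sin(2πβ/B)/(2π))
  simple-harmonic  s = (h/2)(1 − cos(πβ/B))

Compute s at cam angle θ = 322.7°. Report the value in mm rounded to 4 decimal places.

seg 1 [0°–70°] uniform, h=6: full span → s += 6 → s = 6.0000
seg 2 [70°–125.7°] simple-harmonic, h=-6: full span → s += -6 → s = 0.0000
seg 3 [125.7°–177.4°] uniform, h=12: full span → s += 12 → s = 12.0000
seg 4 [177.4°–282.1°] dwell: s stays 12.0000
seg 5 [282.1°–336.6°] simple-harmonic, h=-7: θ=322.7° here. β=40.6, B=54.5. -7/2·(1 − cos(π·0.7450)) = -5.9353 → s = 6.0647

6.0647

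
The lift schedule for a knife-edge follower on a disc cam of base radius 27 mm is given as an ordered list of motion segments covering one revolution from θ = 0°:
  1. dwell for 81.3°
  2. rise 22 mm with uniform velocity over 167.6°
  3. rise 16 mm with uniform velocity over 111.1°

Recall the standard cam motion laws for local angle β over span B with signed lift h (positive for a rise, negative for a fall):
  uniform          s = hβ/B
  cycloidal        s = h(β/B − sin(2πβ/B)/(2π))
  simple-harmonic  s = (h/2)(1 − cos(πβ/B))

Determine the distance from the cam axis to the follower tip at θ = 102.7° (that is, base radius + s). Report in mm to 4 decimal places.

seg 1 [0°–81.3°] dwell: s stays 0.0000
seg 2 [81.3°–248.9°] uniform, h=22: θ=102.7° here. β=21.4, B=167.6. 22·21.4/167.6 = 2.8091 → s = 2.8091
radial distance = base radius + s = 27 + 2.8091 = 29.8091

29.8091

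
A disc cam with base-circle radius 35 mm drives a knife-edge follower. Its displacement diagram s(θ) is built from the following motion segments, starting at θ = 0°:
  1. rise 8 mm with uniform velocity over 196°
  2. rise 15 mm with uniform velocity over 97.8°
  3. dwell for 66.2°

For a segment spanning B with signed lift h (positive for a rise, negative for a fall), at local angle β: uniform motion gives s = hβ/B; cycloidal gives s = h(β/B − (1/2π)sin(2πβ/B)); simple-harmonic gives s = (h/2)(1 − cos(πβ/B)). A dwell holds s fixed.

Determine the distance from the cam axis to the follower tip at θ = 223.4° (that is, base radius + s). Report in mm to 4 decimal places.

seg 1 [0°–196°] uniform, h=8: full span → s += 8 → s = 8.0000
seg 2 [196°–293.8°] uniform, h=15: θ=223.4° here. β=27.4, B=97.8. 15·27.4/97.8 = 4.2025 → s = 12.2025
radial distance = base radius + s = 35 + 12.2025 = 47.2025

47.2025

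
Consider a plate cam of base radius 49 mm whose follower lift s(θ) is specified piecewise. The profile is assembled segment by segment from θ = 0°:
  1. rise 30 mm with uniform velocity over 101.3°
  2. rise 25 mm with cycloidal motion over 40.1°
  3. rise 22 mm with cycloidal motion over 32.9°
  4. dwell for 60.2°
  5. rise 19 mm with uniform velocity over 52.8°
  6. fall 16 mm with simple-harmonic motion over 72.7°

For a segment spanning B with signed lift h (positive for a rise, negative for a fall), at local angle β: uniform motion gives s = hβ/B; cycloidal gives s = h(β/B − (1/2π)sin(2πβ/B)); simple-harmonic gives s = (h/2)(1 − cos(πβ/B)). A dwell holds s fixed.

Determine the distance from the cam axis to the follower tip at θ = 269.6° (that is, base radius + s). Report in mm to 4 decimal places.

seg 1 [0°–101.3°] uniform, h=30: full span → s += 30 → s = 30.0000
seg 2 [101.3°–141.4°] cycloidal, h=25: full span → s += 25 → s = 55.0000
seg 3 [141.4°–174.3°] cycloidal, h=22: full span → s += 22 → s = 77.0000
seg 4 [174.3°–234.5°] dwell: s stays 77.0000
seg 5 [234.5°–287.3°] uniform, h=19: θ=269.6° here. β=35.1, B=52.8. 19·35.1/52.8 = 12.6307 → s = 89.6307
radial distance = base radius + s = 49 + 89.6307 = 138.6307

138.6307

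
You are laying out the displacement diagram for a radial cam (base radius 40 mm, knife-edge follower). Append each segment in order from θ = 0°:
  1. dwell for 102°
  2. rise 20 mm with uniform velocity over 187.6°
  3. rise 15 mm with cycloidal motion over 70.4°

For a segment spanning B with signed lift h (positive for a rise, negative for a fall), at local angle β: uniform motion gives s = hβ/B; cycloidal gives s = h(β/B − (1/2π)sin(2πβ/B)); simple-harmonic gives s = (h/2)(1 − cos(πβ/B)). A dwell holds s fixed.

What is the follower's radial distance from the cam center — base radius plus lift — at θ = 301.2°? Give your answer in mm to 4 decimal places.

seg 1 [0°–102°] dwell: s stays 0.0000
seg 2 [102°–289.6°] uniform, h=20: full span → s += 20 → s = 20.0000
seg 3 [289.6°–360°] cycloidal, h=15: θ=301.2° here. β=11.6, B=70.4. 15·(0.1648 − sin(2π·0.1648)/(2π)) = 0.4185 → s = 20.4185
radial distance = base radius + s = 40 + 20.4185 = 60.4185

60.4185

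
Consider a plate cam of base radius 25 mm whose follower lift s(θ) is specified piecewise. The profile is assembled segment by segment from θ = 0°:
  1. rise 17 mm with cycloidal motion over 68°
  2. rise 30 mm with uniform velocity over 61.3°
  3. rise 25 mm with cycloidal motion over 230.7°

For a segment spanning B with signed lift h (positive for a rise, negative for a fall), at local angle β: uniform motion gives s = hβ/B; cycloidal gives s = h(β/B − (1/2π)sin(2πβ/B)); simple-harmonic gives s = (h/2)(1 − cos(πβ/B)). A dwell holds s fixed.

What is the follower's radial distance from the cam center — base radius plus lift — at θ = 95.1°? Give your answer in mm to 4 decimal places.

seg 1 [0°–68°] cycloidal, h=17: full span → s += 17 → s = 17.0000
seg 2 [68°–129.3°] uniform, h=30: θ=95.1° here. β=27.1, B=61.3. 30·27.1/61.3 = 13.2626 → s = 30.2626
radial distance = base radius + s = 25 + 30.2626 = 55.2626

55.2626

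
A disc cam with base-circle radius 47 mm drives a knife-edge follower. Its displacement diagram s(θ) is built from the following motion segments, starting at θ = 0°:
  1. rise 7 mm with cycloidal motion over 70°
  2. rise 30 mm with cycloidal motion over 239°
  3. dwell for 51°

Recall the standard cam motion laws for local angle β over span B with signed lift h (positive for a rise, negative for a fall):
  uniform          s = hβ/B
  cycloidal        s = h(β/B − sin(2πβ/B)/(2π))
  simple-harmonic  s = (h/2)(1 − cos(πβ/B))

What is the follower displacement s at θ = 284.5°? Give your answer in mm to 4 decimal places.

seg 1 [0°–70°] cycloidal, h=7: full span → s += 7 → s = 7.0000
seg 2 [70°–309°] cycloidal, h=30: θ=284.5° here. β=214.5, B=239. 30·(0.8975 − sin(2π·0.8975)/(2π)) = 29.7917 → s = 36.7917

36.7917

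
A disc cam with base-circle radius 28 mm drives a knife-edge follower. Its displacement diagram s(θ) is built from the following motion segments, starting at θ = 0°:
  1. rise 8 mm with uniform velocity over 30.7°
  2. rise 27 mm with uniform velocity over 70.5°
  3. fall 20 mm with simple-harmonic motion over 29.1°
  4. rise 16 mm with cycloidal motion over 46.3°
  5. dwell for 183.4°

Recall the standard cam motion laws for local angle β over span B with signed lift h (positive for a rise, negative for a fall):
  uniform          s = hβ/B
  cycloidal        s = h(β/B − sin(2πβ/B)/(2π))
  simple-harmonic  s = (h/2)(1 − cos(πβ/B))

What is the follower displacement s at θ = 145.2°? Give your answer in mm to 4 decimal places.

seg 1 [0°–30.7°] uniform, h=8: full span → s += 8 → s = 8.0000
seg 2 [30.7°–101.2°] uniform, h=27: full span → s += 27 → s = 35.0000
seg 3 [101.2°–130.3°] simple-harmonic, h=-20: full span → s += -20 → s = 15.0000
seg 4 [130.3°–176.6°] cycloidal, h=16: θ=145.2° here. β=14.9, B=46.3. 16·(0.3218 − sin(2π·0.3218)/(2π)) = 2.8574 → s = 17.8574

17.8574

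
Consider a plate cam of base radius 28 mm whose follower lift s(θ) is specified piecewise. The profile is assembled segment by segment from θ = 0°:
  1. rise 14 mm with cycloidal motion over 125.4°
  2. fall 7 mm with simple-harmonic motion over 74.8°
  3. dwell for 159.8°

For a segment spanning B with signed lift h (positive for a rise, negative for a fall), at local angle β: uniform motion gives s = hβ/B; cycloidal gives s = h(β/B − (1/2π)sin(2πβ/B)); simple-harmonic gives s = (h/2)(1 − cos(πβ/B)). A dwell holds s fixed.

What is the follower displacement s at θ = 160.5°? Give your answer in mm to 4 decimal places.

seg 1 [0°–125.4°] cycloidal, h=14: full span → s += 14 → s = 14.0000
seg 2 [125.4°–200.2°] simple-harmonic, h=-7: θ=160.5° here. β=35.1, B=74.8. -7/2·(1 − cos(π·0.4693)) = -3.1624 → s = 10.8376

10.8376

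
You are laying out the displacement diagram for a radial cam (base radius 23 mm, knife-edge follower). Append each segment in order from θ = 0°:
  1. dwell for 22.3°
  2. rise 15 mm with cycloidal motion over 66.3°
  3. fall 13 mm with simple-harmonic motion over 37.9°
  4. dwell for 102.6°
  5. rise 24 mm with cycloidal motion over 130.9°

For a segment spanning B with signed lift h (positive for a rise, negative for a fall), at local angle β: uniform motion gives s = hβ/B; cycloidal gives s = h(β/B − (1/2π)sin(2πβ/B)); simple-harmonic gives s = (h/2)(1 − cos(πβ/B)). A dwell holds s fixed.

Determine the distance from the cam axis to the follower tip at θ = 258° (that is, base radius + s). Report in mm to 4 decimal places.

seg 1 [0°–22.3°] dwell: s stays 0.0000
seg 2 [22.3°–88.6°] cycloidal, h=15: full span → s += 15 → s = 15.0000
seg 3 [88.6°–126.5°] simple-harmonic, h=-13: full span → s += -13 → s = 2.0000
seg 4 [126.5°–229.1°] dwell: s stays 2.0000
seg 5 [229.1°–360°] cycloidal, h=24: θ=258° here. β=28.9, B=130.9. 24·(0.2208 − sin(2π·0.2208)/(2π)) = 1.5432 → s = 3.5432
radial distance = base radius + s = 23 + 3.5432 = 26.5432

26.5432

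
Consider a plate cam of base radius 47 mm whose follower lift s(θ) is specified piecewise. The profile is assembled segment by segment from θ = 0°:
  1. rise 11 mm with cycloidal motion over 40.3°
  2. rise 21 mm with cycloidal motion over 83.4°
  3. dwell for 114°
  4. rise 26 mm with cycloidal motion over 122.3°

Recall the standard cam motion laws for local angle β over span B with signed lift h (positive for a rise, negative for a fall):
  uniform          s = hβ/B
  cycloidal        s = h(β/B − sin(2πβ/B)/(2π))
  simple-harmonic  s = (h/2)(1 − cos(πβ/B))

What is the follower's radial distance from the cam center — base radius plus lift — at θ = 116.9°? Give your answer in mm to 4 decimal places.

seg 1 [0°–40.3°] cycloidal, h=11: full span → s += 11 → s = 11.0000
seg 2 [40.3°–123.7°] cycloidal, h=21: θ=116.9° here. β=76.6, B=83.4. 21·(0.9185 − sin(2π·0.9185)/(2π)) = 20.9261 → s = 31.9261
radial distance = base radius + s = 47 + 31.9261 = 78.9261

78.9261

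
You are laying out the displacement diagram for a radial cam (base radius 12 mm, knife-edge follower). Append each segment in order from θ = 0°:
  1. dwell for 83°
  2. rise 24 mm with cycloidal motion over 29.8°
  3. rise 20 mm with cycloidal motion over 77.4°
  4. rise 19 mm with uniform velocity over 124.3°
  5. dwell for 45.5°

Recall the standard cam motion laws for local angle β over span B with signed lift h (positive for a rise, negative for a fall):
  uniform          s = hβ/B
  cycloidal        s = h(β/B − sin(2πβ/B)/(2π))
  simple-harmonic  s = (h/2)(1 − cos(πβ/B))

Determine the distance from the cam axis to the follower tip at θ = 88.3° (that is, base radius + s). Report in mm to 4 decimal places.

seg 1 [0°–83°] dwell: s stays 0.0000
seg 2 [83°–112.8°] cycloidal, h=24: θ=88.3° here. β=5.3, B=29.8. 24·(0.1779 − sin(2π·0.1779)/(2π)) = 0.8345 → s = 0.8345
radial distance = base radius + s = 12 + 0.8345 = 12.8345

12.8345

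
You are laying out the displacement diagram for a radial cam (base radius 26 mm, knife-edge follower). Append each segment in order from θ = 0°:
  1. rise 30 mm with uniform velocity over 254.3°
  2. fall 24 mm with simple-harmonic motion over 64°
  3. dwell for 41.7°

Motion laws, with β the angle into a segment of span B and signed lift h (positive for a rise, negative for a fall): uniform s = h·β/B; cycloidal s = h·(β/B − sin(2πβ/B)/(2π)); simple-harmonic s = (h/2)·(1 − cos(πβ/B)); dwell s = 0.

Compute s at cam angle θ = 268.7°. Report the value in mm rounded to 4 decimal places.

seg 1 [0°–254.3°] uniform, h=30: full span → s += 30 → s = 30.0000
seg 2 [254.3°–318.3°] simple-harmonic, h=-24: θ=268.7° here. β=14.4, B=64. -24/2·(1 − cos(π·0.2250)) = -2.8751 → s = 27.1249

27.1249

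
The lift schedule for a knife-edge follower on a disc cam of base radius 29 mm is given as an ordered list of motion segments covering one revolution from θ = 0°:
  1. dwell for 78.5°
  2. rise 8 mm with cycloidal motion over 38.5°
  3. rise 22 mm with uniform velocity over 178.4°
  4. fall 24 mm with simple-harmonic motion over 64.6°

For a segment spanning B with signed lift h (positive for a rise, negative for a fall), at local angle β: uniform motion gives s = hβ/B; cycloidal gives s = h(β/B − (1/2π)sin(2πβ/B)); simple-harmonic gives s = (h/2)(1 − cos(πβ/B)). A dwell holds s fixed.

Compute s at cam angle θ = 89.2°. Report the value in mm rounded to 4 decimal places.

seg 1 [0°–78.5°] dwell: s stays 0.0000
seg 2 [78.5°–117°] cycloidal, h=8: θ=89.2° here. β=10.7, B=38.5. 8·(0.2779 − sin(2π·0.2779)/(2π)) = 0.9697 → s = 0.9697

0.9697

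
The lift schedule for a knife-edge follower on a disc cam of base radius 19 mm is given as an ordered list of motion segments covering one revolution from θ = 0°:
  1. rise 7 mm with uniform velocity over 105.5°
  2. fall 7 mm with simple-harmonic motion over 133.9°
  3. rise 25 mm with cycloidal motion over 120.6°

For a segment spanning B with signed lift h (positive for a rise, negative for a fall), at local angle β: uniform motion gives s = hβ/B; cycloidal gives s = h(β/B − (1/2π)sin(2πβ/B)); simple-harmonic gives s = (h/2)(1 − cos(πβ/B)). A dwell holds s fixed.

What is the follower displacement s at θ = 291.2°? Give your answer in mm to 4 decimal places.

seg 1 [0°–105.5°] uniform, h=7: full span → s += 7 → s = 7.0000
seg 2 [105.5°–239.4°] simple-harmonic, h=-7: full span → s += -7 → s = 0.0000
seg 3 [239.4°–360°] cycloidal, h=25: θ=291.2° here. β=51.8, B=120.6. 25·(0.4295 − sin(2π·0.4295)/(2π)) = 9.0330 → s = 9.0330

9.0330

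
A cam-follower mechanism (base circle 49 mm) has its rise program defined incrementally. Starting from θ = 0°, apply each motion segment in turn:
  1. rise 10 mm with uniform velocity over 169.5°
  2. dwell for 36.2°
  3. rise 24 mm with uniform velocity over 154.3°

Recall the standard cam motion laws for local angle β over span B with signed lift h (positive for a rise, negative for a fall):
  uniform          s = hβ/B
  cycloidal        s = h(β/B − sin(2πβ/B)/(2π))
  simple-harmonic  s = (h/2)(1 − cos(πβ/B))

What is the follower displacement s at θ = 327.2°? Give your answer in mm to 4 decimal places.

seg 1 [0°–169.5°] uniform, h=10: full span → s += 10 → s = 10.0000
seg 2 [169.5°–205.7°] dwell: s stays 10.0000
seg 3 [205.7°–360°] uniform, h=24: θ=327.2° here. β=121.5, B=154.3. 24·121.5/154.3 = 18.8983 → s = 28.8983

28.8983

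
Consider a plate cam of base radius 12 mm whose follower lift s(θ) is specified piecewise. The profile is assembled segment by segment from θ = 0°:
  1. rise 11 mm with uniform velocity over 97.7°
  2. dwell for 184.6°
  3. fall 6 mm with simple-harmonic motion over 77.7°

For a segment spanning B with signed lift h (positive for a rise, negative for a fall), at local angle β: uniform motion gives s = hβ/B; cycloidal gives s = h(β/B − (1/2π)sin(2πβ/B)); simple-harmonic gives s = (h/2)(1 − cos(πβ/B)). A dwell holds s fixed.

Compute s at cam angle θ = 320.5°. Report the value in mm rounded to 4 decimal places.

seg 1 [0°–97.7°] uniform, h=11: full span → s += 11 → s = 11.0000
seg 2 [97.7°–282.3°] dwell: s stays 11.0000
seg 3 [282.3°–360°] simple-harmonic, h=-6: θ=320.5° here. β=38.2, B=77.7. -6/2·(1 − cos(π·0.4916)) = -2.9212 → s = 8.0788

8.0788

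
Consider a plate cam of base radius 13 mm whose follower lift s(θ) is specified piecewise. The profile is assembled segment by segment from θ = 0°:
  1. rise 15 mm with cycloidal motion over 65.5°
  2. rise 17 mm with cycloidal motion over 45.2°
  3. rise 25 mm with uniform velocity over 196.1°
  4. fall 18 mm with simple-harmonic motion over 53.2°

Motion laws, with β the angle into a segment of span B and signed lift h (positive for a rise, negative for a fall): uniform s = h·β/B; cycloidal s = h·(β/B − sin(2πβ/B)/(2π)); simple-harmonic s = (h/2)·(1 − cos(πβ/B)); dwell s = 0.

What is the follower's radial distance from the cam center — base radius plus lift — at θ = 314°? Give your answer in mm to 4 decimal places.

seg 1 [0°–65.5°] cycloidal, h=15: full span → s += 15 → s = 15.0000
seg 2 [65.5°–110.7°] cycloidal, h=17: full span → s += 17 → s = 32.0000
seg 3 [110.7°–306.8°] uniform, h=25: full span → s += 25 → s = 57.0000
seg 4 [306.8°–360°] simple-harmonic, h=-18: θ=314° here. β=7.2, B=53.2. -18/2·(1 − cos(π·0.1353)) = -0.8013 → s = 56.1987
radial distance = base radius + s = 13 + 56.1987 = 69.1987

69.1987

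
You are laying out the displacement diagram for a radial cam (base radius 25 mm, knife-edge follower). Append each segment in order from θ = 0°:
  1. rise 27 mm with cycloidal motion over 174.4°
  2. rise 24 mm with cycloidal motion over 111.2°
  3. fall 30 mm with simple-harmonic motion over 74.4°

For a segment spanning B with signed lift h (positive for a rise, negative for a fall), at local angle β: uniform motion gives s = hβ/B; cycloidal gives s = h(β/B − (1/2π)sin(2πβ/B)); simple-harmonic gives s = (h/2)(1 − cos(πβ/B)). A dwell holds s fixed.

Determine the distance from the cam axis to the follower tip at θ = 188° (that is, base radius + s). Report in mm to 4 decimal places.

seg 1 [0°–174.4°] cycloidal, h=27: full span → s += 27 → s = 27.0000
seg 2 [174.4°–285.6°] cycloidal, h=24: θ=188° here. β=13.6, B=111.2. 24·(0.1223 − sin(2π·0.1223)/(2π)) = 0.2805 → s = 27.2805
radial distance = base radius + s = 25 + 27.2805 = 52.2805

52.2805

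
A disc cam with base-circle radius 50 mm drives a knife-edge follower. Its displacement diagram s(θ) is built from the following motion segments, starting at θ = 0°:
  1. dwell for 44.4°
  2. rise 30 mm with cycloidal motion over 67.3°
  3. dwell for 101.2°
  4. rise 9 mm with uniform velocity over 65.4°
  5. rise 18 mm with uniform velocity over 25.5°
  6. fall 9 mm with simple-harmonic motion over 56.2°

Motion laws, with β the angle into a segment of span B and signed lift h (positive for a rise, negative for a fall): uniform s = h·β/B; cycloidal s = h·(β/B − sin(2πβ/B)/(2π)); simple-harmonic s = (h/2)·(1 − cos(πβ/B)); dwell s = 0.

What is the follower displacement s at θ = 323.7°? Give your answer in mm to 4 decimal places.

seg 1 [0°–44.4°] dwell: s stays 0.0000
seg 2 [44.4°–111.7°] cycloidal, h=30: full span → s += 30 → s = 30.0000
seg 3 [111.7°–212.9°] dwell: s stays 30.0000
seg 4 [212.9°–278.3°] uniform, h=9: full span → s += 9 → s = 39.0000
seg 5 [278.3°–303.8°] uniform, h=18: full span → s += 18 → s = 57.0000
seg 6 [303.8°–360°] simple-harmonic, h=-9: θ=323.7° here. β=19.9, B=56.2. -9/2·(1 − cos(π·0.3541)) = -2.5088 → s = 54.4912

54.4912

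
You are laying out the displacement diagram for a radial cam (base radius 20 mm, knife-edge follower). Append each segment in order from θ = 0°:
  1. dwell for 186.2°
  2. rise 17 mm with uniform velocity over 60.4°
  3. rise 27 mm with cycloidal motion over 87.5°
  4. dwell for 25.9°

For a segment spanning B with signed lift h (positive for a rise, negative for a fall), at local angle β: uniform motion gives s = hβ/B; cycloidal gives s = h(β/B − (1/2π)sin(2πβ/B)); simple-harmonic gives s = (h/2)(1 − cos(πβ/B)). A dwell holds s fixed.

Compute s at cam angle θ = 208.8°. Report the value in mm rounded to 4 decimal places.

seg 1 [0°–186.2°] dwell: s stays 0.0000
seg 2 [186.2°–246.6°] uniform, h=17: θ=208.8° here. β=22.6, B=60.4. 17·22.6/60.4 = 6.3609 → s = 6.3609

6.3609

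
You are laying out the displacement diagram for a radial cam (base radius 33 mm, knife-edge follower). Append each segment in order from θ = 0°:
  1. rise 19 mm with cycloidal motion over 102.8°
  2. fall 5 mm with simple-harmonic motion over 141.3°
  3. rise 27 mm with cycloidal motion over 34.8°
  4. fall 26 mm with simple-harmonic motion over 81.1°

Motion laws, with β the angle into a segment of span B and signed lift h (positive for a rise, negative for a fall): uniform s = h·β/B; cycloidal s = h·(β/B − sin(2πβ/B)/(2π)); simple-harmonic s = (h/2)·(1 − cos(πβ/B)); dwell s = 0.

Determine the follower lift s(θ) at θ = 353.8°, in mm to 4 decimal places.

seg 1 [0°–102.8°] cycloidal, h=19: full span → s += 19 → s = 19.0000
seg 2 [102.8°–244.1°] simple-harmonic, h=-5: full span → s += -5 → s = 14.0000
seg 3 [244.1°–278.9°] cycloidal, h=27: full span → s += 27 → s = 41.0000
seg 4 [278.9°–360°] simple-harmonic, h=-26: θ=353.8° here. β=74.9, B=81.1. -26/2·(1 − cos(π·0.9236)) = -25.6269 → s = 15.3731

15.3731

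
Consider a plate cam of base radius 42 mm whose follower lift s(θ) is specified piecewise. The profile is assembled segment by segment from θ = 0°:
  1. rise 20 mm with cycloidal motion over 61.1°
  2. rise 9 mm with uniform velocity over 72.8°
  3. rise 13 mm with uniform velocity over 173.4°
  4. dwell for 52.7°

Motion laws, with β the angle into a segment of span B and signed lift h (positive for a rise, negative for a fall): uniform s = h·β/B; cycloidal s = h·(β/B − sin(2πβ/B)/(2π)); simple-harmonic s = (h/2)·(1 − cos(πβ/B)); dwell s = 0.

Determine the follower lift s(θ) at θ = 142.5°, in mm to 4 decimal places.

seg 1 [0°–61.1°] cycloidal, h=20: full span → s += 20 → s = 20.0000
seg 2 [61.1°–133.9°] uniform, h=9: full span → s += 9 → s = 29.0000
seg 3 [133.9°–307.3°] uniform, h=13: θ=142.5° here. β=8.6, B=173.4. 13·8.6/173.4 = 0.6448 → s = 29.6448

29.6448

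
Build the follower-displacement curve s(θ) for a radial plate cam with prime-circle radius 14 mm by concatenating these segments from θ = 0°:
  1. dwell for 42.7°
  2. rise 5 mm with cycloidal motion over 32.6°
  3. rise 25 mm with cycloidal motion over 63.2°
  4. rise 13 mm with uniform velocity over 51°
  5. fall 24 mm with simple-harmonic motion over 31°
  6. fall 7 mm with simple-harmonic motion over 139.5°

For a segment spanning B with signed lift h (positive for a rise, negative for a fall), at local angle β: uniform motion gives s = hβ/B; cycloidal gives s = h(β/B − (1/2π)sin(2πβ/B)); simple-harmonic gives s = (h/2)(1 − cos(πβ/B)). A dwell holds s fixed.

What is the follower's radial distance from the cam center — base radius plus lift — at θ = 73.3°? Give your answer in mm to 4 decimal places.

seg 1 [0°–42.7°] dwell: s stays 0.0000
seg 2 [42.7°–75.3°] cycloidal, h=5: θ=73.3° here. β=30.6, B=32.6. 5·(0.9387 − sin(2π·0.9387)/(2π)) = 4.9925 → s = 4.9925
radial distance = base radius + s = 14 + 4.9925 = 18.9925

18.9925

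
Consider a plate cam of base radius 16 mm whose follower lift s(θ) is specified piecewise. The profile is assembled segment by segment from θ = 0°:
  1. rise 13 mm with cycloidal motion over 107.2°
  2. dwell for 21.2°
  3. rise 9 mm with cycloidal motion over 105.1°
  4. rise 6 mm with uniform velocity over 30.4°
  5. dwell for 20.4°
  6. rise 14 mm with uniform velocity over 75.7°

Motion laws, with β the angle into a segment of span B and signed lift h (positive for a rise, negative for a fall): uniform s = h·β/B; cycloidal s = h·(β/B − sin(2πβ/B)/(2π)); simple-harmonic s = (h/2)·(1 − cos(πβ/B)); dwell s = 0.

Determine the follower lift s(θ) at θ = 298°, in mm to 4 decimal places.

seg 1 [0°–107.2°] cycloidal, h=13: full span → s += 13 → s = 13.0000
seg 2 [107.2°–128.4°] dwell: s stays 13.0000
seg 3 [128.4°–233.5°] cycloidal, h=9: full span → s += 9 → s = 22.0000
seg 4 [233.5°–263.9°] uniform, h=6: full span → s += 6 → s = 28.0000
seg 5 [263.9°–284.3°] dwell: s stays 28.0000
seg 6 [284.3°–360°] uniform, h=14: θ=298° here. β=13.7, B=75.7. 14·13.7/75.7 = 2.5337 → s = 30.5337

30.5337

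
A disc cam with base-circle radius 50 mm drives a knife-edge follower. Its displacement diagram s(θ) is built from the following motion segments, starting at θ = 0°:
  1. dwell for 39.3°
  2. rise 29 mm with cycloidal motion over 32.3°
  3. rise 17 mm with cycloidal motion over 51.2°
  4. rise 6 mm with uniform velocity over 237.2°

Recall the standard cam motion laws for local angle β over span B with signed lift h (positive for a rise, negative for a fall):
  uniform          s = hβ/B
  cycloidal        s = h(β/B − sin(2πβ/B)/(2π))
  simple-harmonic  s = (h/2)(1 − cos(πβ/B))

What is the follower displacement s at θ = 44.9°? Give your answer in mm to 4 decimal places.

seg 1 [0°–39.3°] dwell: s stays 0.0000
seg 2 [39.3°–71.6°] cycloidal, h=29: θ=44.9° here. β=5.6, B=32.3. 29·(0.1734 − sin(2π·0.1734)/(2π)) = 0.9370 → s = 0.9370

0.9370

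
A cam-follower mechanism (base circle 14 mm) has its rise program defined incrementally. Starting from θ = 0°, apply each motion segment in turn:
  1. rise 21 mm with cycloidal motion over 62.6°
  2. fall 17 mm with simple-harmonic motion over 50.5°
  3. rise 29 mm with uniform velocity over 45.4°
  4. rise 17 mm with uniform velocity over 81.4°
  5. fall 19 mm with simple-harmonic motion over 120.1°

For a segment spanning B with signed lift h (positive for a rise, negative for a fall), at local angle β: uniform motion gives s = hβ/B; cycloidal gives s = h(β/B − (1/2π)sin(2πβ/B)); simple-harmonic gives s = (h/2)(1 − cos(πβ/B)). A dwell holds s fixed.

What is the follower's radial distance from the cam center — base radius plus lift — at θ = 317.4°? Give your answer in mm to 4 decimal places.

seg 1 [0°–62.6°] cycloidal, h=21: full span → s += 21 → s = 21.0000
seg 2 [62.6°–113.1°] simple-harmonic, h=-17: full span → s += -17 → s = 4.0000
seg 3 [113.1°–158.5°] uniform, h=29: full span → s += 29 → s = 33.0000
seg 4 [158.5°–239.9°] uniform, h=17: full span → s += 17 → s = 50.0000
seg 5 [239.9°–360°] simple-harmonic, h=-19: θ=317.4° here. β=77.5, B=120.1. -19/2·(1 − cos(π·0.6453)) = -13.6873 → s = 36.3127
radial distance = base radius + s = 14 + 36.3127 = 50.3127

50.3127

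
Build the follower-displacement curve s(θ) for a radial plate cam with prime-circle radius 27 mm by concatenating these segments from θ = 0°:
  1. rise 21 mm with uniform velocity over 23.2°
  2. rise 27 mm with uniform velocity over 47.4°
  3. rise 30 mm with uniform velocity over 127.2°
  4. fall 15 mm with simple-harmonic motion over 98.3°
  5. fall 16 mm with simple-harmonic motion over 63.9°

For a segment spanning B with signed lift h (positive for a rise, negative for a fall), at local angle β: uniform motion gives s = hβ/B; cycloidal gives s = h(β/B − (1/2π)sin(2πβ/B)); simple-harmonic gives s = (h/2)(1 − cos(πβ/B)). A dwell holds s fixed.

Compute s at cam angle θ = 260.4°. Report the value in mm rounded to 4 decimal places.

seg 1 [0°–23.2°] uniform, h=21: full span → s += 21 → s = 21.0000
seg 2 [23.2°–70.6°] uniform, h=27: full span → s += 27 → s = 48.0000
seg 3 [70.6°–197.8°] uniform, h=30: full span → s += 30 → s = 78.0000
seg 4 [197.8°–296.1°] simple-harmonic, h=-15: θ=260.4° here. β=62.6, B=98.3. -15/2·(1 − cos(π·0.6368)) = -10.6255 → s = 67.3745

67.3745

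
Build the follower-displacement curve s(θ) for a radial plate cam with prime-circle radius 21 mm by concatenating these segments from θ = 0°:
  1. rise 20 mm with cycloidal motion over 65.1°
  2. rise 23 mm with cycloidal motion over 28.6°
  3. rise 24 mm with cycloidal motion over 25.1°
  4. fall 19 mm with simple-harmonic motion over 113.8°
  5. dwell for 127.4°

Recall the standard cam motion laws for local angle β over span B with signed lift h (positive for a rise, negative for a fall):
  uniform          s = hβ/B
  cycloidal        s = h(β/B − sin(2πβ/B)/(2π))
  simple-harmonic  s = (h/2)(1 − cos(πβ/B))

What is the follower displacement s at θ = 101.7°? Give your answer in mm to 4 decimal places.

seg 1 [0°–65.1°] cycloidal, h=20: full span → s += 20 → s = 20.0000
seg 2 [65.1°–93.7°] cycloidal, h=23: full span → s += 23 → s = 43.0000
seg 3 [93.7°–118.8°] cycloidal, h=24: θ=101.7° here. β=8, B=25.1. 24·(0.3187 − sin(2π·0.3187)/(2π)) = 4.1803 → s = 47.1803

47.1803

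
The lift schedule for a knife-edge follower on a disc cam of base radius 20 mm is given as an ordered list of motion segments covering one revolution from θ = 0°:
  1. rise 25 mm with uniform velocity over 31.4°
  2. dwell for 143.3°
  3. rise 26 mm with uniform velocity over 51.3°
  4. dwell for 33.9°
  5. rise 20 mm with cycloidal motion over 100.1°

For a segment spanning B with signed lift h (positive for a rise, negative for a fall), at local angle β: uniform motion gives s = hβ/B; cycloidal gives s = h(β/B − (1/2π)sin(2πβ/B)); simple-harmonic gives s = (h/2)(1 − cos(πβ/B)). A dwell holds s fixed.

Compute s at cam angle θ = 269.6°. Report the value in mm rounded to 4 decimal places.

seg 1 [0°–31.4°] uniform, h=25: full span → s += 25 → s = 25.0000
seg 2 [31.4°–174.7°] dwell: s stays 25.0000
seg 3 [174.7°–226°] uniform, h=26: full span → s += 26 → s = 51.0000
seg 4 [226°–259.9°] dwell: s stays 51.0000
seg 5 [259.9°–360°] cycloidal, h=20: θ=269.6° here. β=9.7, B=100.1. 20·(0.0969 − sin(2π·0.0969)/(2π)) = 0.1175 → s = 51.1175

51.1175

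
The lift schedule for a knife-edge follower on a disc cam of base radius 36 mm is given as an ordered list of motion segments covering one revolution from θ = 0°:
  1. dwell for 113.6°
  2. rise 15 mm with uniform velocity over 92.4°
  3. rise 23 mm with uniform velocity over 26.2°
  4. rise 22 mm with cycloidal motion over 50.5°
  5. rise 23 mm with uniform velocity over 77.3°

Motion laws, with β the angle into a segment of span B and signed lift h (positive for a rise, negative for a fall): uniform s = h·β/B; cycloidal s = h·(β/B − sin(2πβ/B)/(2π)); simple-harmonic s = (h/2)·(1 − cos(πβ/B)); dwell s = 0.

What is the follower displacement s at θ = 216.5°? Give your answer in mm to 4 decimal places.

seg 1 [0°–113.6°] dwell: s stays 0.0000
seg 2 [113.6°–206°] uniform, h=15: full span → s += 15 → s = 15.0000
seg 3 [206°–232.2°] uniform, h=23: θ=216.5° here. β=10.5, B=26.2. 23·10.5/26.2 = 9.2176 → s = 24.2176

24.2176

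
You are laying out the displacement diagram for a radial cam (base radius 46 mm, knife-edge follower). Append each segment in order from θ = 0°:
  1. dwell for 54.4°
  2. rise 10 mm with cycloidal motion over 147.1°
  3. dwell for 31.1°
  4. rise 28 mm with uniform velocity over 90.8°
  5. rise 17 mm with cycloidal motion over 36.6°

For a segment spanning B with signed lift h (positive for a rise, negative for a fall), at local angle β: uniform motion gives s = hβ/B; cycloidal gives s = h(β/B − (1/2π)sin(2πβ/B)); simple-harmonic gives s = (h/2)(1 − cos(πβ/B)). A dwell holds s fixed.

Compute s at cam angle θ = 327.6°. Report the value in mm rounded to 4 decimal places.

seg 1 [0°–54.4°] dwell: s stays 0.0000
seg 2 [54.4°–201.5°] cycloidal, h=10: full span → s += 10 → s = 10.0000
seg 3 [201.5°–232.6°] dwell: s stays 10.0000
seg 4 [232.6°–323.4°] uniform, h=28: full span → s += 28 → s = 38.0000
seg 5 [323.4°–360°] cycloidal, h=17: θ=327.6° here. β=4.2, B=36.6. 17·(0.1148 − sin(2π·0.1148)/(2π)) = 0.1647 → s = 38.1647

38.1647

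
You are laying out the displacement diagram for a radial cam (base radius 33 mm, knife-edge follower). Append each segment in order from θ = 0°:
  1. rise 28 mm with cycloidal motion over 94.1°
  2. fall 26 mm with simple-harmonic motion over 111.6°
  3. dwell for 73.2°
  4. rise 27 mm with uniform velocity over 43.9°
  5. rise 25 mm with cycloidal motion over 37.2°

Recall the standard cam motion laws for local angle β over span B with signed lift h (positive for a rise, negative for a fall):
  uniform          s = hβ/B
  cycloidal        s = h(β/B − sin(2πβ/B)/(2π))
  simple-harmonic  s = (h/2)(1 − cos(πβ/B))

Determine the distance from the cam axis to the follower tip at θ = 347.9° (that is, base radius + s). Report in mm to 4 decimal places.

seg 1 [0°–94.1°] cycloidal, h=28: full span → s += 28 → s = 28.0000
seg 2 [94.1°–205.7°] simple-harmonic, h=-26: full span → s += -26 → s = 2.0000
seg 3 [205.7°–278.9°] dwell: s stays 2.0000
seg 4 [278.9°–322.8°] uniform, h=27: full span → s += 27 → s = 29.0000
seg 5 [322.8°–360°] cycloidal, h=25: θ=347.9° here. β=25.1, B=37.2. 25·(0.6747 − sin(2π·0.6747)/(2π)) = 20.4104 → s = 49.4104
radial distance = base radius + s = 33 + 49.4104 = 82.4104

82.4104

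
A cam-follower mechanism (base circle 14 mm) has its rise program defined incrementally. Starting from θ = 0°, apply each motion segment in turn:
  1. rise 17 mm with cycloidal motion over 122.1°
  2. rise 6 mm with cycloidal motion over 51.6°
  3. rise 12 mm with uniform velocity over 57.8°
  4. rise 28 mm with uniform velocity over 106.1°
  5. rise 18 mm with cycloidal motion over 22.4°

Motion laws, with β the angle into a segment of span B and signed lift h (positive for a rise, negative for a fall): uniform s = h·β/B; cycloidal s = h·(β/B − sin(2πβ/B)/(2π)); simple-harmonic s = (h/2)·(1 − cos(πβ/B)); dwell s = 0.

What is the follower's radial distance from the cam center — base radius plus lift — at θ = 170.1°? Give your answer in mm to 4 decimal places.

seg 1 [0°–122.1°] cycloidal, h=17: full span → s += 17 → s = 17.0000
seg 2 [122.1°–173.7°] cycloidal, h=6: θ=170.1° here. β=48, B=51.6. 6·(0.9302 − sin(2π·0.9302)/(2π)) = 5.9867 → s = 22.9867
radial distance = base radius + s = 14 + 22.9867 = 36.9867

36.9867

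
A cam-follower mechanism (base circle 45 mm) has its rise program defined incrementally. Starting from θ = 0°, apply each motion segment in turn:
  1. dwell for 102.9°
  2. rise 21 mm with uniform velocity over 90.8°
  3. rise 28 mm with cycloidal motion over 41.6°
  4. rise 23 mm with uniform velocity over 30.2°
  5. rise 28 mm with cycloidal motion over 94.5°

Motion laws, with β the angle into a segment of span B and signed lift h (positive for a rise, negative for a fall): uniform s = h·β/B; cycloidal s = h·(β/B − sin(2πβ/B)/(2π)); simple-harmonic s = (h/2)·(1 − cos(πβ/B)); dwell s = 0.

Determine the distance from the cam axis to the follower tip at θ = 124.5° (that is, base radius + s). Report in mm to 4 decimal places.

seg 1 [0°–102.9°] dwell: s stays 0.0000
seg 2 [102.9°–193.7°] uniform, h=21: θ=124.5° here. β=21.6, B=90.8. 21·21.6/90.8 = 4.9956 → s = 4.9956
radial distance = base radius + s = 45 + 4.9956 = 49.9956

49.9956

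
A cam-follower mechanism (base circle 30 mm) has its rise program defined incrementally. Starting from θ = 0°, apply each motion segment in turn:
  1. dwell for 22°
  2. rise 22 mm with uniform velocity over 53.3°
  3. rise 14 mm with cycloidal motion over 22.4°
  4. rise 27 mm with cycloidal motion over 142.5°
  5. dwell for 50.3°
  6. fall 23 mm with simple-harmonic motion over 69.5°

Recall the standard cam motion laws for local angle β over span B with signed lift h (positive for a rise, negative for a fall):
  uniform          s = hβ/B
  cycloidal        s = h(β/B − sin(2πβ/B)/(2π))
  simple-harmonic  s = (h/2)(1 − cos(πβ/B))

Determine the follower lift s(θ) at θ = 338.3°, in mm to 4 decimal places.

seg 1 [0°–22°] dwell: s stays 0.0000
seg 2 [22°–75.3°] uniform, h=22: full span → s += 22 → s = 22.0000
seg 3 [75.3°–97.7°] cycloidal, h=14: full span → s += 14 → s = 36.0000
seg 4 [97.7°–240.2°] cycloidal, h=27: full span → s += 27 → s = 63.0000
seg 5 [240.2°–290.5°] dwell: s stays 63.0000
seg 6 [290.5°–360°] simple-harmonic, h=-23: θ=338.3° here. β=47.8, B=69.5. -23/2·(1 − cos(π·0.6878)) = -17.8972 → s = 45.1028

45.1028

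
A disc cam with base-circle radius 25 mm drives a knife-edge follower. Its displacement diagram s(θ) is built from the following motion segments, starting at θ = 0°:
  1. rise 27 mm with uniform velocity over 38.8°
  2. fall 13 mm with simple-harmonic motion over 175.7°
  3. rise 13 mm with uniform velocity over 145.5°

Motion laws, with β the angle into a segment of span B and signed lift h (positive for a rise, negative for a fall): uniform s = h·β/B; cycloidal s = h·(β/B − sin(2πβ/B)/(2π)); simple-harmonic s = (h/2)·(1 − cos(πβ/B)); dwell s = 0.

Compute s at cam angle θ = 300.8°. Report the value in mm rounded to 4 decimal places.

seg 1 [0°–38.8°] uniform, h=27: full span → s += 27 → s = 27.0000
seg 2 [38.8°–214.5°] simple-harmonic, h=-13: full span → s += -13 → s = 14.0000
seg 3 [214.5°–360°] uniform, h=13: θ=300.8° here. β=86.3, B=145.5. 13·86.3/145.5 = 7.7107 → s = 21.7107

21.7107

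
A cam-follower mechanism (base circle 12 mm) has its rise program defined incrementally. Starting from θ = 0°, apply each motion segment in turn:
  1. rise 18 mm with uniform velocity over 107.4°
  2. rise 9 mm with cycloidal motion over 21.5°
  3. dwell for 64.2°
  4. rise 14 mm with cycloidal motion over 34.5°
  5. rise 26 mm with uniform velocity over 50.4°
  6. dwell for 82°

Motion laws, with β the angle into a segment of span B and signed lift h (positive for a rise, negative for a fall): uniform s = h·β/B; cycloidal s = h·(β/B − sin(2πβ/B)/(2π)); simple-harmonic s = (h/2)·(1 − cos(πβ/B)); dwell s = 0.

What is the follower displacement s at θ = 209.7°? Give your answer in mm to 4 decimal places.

seg 1 [0°–107.4°] uniform, h=18: full span → s += 18 → s = 18.0000
seg 2 [107.4°–128.9°] cycloidal, h=9: full span → s += 9 → s = 27.0000
seg 3 [128.9°–193.1°] dwell: s stays 27.0000
seg 4 [193.1°–227.6°] cycloidal, h=14: θ=209.7° here. β=16.6, B=34.5. 14·(0.4812 − sin(2π·0.4812)/(2π)) = 6.4731 → s = 33.4731

33.4731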